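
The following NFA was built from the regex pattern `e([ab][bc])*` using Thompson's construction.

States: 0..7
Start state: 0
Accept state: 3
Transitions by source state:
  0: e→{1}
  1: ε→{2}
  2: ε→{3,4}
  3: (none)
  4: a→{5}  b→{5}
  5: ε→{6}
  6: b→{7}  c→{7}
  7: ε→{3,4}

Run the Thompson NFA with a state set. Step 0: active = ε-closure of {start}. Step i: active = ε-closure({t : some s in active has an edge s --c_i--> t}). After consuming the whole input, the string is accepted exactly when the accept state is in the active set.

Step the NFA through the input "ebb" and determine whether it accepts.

start: ε-closure({0}) = {0}
'e' @ 1: {1,2,3,4}  (accept∈set)
'b' @ 2: {5,6}
'b' @ 3: {3,4,7}  (accept∈set)
after full input: {3,4,7}  (accept=3 in)

Answer: ACCEPT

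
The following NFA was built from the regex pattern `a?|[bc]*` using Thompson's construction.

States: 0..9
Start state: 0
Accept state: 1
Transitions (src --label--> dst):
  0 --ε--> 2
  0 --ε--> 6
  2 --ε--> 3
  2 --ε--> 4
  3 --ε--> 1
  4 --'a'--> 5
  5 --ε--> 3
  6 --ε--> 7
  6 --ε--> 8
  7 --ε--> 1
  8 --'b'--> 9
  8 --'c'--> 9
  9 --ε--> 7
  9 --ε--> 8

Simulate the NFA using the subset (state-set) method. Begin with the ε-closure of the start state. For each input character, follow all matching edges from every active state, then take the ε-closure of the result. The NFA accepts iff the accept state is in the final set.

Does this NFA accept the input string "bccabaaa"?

Answer: REJECT

Trace:
start: ε-closure({0}) = {0,1,2,3,4,6,7,8}
'b' @ 1: {1,7,8,9}  [accepting]
'c' @ 2: {1,7,8,9}  [accepting]
'c' @ 3: {1,7,8,9}  [accepting]
'a' @ 4: {}  — dead — no transitions
rest 'baaa' ignored (set empty)
end set {} — state 1 not in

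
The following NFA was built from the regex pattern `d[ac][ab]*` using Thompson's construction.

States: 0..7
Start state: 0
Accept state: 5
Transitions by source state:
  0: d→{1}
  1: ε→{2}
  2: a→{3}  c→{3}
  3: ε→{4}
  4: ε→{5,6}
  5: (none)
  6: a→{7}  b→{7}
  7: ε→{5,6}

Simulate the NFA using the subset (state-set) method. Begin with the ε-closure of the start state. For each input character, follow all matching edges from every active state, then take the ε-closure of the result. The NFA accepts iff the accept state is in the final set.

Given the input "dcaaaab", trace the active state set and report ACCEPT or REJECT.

S₀ = ε-closure({0}) = {0}
'd' @ 1: {1,2}
'c' @ 2: {3,4,5,6}  (accept∈set)
'a' @ 3: {5,6,7}  (accept∈set)
'a' @ 4: {5,6,7}  (accept∈set)
'a' @ 5: {5,6,7}  (accept∈set)
'a' @ 6: {5,6,7}  (accept∈set)
'b' @ 7: {5,6,7}  (accept∈set)
final: {5,6,7}; accept 5 in set

Answer: ACCEPT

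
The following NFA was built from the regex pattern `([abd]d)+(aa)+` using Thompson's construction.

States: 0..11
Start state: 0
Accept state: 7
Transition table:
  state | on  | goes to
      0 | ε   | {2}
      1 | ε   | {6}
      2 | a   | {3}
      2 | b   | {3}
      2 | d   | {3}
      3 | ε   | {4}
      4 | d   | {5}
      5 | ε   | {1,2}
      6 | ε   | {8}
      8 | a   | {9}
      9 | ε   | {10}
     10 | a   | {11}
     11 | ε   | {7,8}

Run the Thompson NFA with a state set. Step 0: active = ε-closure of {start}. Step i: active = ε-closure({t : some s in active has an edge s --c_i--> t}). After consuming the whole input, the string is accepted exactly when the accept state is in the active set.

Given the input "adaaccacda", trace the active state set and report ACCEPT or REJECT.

initial (ε-close {0}): {0,2}
'a' @ 1: {3,4}
'd' @ 2: {1,2,5,6,8}
'a' @ 3: {3,4,9,10}
'a' @ 4: {7,8,11}  ✓accept
'c' @ 5: {}  — dead — no transitions
rest 'cacda' ignored (set empty)
end set {} — state 7 not in

Answer: REJECT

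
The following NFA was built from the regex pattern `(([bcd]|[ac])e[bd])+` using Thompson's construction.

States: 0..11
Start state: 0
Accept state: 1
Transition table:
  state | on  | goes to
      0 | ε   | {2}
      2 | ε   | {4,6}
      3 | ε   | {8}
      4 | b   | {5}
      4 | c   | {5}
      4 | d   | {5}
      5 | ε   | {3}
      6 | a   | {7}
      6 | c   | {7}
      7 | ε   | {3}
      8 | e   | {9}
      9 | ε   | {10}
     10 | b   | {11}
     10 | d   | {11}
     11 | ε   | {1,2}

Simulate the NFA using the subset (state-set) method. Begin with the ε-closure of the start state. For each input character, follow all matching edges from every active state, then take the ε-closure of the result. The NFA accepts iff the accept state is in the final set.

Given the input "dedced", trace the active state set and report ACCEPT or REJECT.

Answer: ACCEPT

Trace:
start: ε-closure({0}) = {0,2,4,6}
'd' @ 1: {3,5,8}
'e' @ 2: {9,10}
'd' @ 3: {1,2,4,6,11}  [accepting]
'c' @ 4: {3,5,7,8}
'e' @ 5: {9,10}
'd' @ 6: {1,2,4,6,11}  [accepting]
end set {1,2,4,6,11} — state 1 in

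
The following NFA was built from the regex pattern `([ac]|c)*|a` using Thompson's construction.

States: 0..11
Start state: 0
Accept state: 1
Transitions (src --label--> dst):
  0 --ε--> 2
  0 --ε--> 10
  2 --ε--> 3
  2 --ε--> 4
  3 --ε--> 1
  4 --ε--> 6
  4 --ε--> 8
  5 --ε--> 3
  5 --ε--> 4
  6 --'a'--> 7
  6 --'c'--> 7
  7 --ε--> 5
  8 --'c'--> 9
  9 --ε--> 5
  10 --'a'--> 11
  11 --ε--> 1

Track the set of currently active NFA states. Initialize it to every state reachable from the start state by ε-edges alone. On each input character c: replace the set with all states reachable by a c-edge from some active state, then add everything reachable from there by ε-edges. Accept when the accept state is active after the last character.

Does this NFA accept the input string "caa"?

Answer: ACCEPT

Trace:
S₀ = ε-closure({0}) = {0,1,2,3,4,6,8,10}
'c' @ 1: {1,3,4,5,6,7,8,9}  ✓accept
'a' @ 2: {1,3,4,5,6,7,8}  ✓accept
'a' @ 3: {1,3,4,5,6,7,8}  ✓accept
end set {1,3,4,5,6,7,8} — state 1 in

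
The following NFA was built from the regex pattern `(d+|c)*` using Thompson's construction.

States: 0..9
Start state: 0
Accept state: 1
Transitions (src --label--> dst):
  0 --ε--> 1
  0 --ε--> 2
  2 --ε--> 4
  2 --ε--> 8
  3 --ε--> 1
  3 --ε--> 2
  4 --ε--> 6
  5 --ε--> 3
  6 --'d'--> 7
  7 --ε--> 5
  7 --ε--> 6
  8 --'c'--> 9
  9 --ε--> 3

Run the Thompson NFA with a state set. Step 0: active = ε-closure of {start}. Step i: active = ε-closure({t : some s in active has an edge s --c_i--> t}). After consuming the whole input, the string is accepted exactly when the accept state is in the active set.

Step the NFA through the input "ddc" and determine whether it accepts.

start: ε-closure({0}) = {0,1,2,4,6,8}
'd' @ 1: {1,2,3,4,5,6,7,8}  ✓accept
'd' @ 2: {1,2,3,4,5,6,7,8}  ✓accept
'c' @ 3: {1,2,3,4,6,8,9}  ✓accept
after full input: {1,2,3,4,6,8,9}  (accept=1 in)

Answer: ACCEPT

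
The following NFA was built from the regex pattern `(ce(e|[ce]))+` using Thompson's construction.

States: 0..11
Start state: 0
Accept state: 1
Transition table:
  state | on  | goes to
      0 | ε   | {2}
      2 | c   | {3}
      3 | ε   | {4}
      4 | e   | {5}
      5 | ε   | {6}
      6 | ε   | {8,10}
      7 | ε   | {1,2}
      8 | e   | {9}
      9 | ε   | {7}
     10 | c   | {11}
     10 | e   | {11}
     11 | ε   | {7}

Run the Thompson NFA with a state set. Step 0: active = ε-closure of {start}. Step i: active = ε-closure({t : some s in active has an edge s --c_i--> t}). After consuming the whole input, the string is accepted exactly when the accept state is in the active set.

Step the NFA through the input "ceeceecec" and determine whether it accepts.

Answer: ACCEPT

Trace:
initial (ε-close {0}): {0,2}
'c' @ 1: {3,4}
'e' @ 2: {5,6,8,10}
'e' @ 3: {1,2,7,9,11}  (accept∈set)
'c' @ 4: {3,4}
'e' @ 5: {5,6,8,10}
'e' @ 6: {1,2,7,9,11}  (accept∈set)
'c' @ 7: {3,4}
'e' @ 8: {5,6,8,10}
'c' @ 9: {1,2,7,11}  (accept∈set)
after full input: {1,2,7,11}  (accept=1 in)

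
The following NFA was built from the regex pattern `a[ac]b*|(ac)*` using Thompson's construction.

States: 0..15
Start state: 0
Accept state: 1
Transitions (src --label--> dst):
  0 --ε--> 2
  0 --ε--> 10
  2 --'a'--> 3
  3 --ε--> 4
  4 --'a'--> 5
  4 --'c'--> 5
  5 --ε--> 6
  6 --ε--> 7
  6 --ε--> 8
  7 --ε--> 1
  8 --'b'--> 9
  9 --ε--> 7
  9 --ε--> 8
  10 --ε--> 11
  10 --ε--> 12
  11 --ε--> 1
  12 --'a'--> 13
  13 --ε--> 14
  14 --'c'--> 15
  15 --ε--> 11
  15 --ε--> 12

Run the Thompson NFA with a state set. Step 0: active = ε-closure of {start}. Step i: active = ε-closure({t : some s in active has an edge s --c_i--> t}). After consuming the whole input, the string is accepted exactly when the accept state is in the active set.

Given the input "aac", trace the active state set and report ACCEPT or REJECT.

Answer: REJECT

Trace:
initial (ε-close {0}): {0,1,2,10,11,12}
'a' @ 1: {3,4,13,14}
'a' @ 2: {1,5,6,7,8}  [accepting]
'c' @ 3: {}  — state set empty
after full input: {}  (accept=1 not in)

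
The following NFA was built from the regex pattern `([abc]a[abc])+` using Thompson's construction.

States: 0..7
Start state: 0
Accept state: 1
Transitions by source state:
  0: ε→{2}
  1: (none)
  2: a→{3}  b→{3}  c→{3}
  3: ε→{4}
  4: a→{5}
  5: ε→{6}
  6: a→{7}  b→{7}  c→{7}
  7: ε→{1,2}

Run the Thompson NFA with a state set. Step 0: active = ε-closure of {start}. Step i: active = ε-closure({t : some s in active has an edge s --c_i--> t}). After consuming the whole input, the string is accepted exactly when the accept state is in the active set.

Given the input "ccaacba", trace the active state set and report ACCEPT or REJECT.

Answer: REJECT

Steps:
initial (ε-close {0}): {0,2}
'c' @ 1: {3,4}
'c' @ 2: {}  — dead — no transitions
rest 'aacba' ignored (set empty)
end set {} — state 1 not in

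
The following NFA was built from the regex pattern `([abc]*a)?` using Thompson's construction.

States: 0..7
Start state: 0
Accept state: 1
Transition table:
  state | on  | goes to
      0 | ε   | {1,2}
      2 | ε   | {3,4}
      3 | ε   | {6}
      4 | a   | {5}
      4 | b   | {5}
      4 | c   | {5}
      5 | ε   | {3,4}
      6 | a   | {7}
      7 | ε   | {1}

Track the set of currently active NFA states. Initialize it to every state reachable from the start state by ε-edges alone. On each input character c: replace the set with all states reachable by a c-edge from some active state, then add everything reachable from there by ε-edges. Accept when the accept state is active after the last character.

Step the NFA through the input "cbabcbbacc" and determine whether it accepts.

Answer: REJECT

Trace:
initial (ε-close {0}): {0,1,2,3,4,6}
'c' @ 1: {3,4,5,6}
'b' @ 2: {3,4,5,6}
'a' @ 3: {1,3,4,5,6,7}  ✓accept
'b' @ 4: {3,4,5,6}
'c' @ 5: {3,4,5,6}
'b' @ 6: {3,4,5,6}
'b' @ 7: {3,4,5,6}
'a' @ 8: {1,3,4,5,6,7}  ✓accept
'c' @ 9: {3,4,5,6}
'c' @ 10: {3,4,5,6}
after full input: {3,4,5,6}  (accept=1 not in)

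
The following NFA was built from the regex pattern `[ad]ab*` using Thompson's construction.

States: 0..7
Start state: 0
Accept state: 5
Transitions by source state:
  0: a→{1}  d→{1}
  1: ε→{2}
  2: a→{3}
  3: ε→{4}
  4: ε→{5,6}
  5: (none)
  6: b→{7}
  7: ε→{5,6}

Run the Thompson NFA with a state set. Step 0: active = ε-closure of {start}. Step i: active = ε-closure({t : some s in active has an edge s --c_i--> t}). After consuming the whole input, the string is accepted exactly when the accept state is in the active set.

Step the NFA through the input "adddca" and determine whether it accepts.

initial (ε-close {0}): {0}
'a' @ 1: {1,2}
'd' @ 2: {}  — state set empty
rest 'ddca' ignored (set empty)
after full input: {}  (accept=5 not in)

Answer: REJECT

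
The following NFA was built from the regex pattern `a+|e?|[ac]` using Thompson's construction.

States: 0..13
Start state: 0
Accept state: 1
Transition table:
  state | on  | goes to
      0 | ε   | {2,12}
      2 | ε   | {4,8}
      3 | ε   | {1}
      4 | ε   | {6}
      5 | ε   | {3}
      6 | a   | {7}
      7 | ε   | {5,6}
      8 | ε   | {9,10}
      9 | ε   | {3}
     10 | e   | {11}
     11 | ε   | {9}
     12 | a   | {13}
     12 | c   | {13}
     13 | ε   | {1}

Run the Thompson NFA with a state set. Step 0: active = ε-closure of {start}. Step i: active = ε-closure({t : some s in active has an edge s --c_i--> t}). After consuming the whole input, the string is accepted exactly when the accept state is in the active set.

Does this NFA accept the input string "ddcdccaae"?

start: ε-closure({0}) = {0,1,2,3,4,6,8,9,10,12}
'd' @ 1: {}  — state set empty
rest 'dcdccaae' ignored (set empty)
end set {} — state 1 not in

Answer: REJECT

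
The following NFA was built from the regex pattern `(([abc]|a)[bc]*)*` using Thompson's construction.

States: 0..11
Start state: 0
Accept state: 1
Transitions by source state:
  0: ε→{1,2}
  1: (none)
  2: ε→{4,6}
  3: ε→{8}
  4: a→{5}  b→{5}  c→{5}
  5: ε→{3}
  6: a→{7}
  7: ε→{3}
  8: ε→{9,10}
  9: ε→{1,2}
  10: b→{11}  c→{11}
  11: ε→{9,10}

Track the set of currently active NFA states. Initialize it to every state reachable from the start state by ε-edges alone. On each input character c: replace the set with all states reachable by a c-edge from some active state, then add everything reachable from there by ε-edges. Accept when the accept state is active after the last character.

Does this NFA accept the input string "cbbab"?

S₀ = ε-closure({0}) = {0,1,2,4,6}
'c' @ 1: {1,2,3,4,5,6,8,9,10}  (accept∈set)
'b' @ 2: {1,2,3,4,5,6,8,9,10,11}  (accept∈set)
'b' @ 3: {1,2,3,4,5,6,8,9,10,11}  (accept∈set)
'a' @ 4: {1,2,3,4,5,6,7,8,9,10}  (accept∈set)
'b' @ 5: {1,2,3,4,5,6,8,9,10,11}  (accept∈set)
end set {1,2,3,4,5,6,8,9,10,11} — state 1 in

Answer: ACCEPT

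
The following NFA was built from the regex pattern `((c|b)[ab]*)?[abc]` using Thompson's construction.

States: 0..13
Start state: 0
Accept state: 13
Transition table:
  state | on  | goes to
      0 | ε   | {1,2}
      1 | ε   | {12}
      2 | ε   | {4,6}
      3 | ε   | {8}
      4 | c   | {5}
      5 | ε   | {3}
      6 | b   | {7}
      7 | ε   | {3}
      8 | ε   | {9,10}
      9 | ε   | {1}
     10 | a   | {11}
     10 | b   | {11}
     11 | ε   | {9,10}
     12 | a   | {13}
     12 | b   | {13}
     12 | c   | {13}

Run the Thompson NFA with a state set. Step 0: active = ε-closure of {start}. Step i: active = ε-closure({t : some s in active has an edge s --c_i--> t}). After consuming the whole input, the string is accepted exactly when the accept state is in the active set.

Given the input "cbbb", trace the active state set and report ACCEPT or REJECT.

start: ε-closure({0}) = {0,1,2,4,6,12}
'c' @ 1: {1,3,5,8,9,10,12,13}  ✓accept
'b' @ 2: {1,9,10,11,12,13}  ✓accept
'b' @ 3: {1,9,10,11,12,13}  ✓accept
'b' @ 4: {1,9,10,11,12,13}  ✓accept
final: {1,9,10,11,12,13}; accept 13 in set

Answer: ACCEPT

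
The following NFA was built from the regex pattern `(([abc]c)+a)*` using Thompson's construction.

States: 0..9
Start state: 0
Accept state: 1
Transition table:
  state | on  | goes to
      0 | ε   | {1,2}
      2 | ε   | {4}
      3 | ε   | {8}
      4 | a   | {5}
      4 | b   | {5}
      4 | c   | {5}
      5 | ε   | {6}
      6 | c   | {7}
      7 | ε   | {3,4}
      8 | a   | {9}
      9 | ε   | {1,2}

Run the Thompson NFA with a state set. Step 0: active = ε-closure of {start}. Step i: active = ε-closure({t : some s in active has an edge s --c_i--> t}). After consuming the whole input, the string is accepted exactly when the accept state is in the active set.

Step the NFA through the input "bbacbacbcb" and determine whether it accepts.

start: ε-closure({0}) = {0,1,2,4}
'b' @ 1: {5,6}
'b' @ 2: {}  — no active states
rest 'acbacbcb' ignored (set empty)
final: {}; accept 1 not in set

Answer: REJECT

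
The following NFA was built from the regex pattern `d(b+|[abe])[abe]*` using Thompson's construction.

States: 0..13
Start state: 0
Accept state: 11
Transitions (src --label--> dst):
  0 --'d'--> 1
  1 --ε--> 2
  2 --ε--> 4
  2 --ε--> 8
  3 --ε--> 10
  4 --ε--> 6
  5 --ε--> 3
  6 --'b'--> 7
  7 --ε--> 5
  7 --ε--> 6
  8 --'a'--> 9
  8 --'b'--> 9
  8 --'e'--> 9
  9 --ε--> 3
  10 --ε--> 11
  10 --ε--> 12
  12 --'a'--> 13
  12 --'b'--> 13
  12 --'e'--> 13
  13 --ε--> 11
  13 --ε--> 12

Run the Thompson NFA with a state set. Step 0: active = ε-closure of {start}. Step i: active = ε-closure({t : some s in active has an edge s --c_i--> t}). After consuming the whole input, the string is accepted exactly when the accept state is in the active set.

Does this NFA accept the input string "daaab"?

Answer: ACCEPT

Trace:
S₀ = ε-closure({0}) = {0}
'd' @ 1: {1,2,4,6,8}
'a' @ 2: {3,9,10,11,12}  [accepting]
'a' @ 3: {11,12,13}  [accepting]
'a' @ 4: {11,12,13}  [accepting]
'b' @ 5: {11,12,13}  [accepting]
end set {11,12,13} — state 11 in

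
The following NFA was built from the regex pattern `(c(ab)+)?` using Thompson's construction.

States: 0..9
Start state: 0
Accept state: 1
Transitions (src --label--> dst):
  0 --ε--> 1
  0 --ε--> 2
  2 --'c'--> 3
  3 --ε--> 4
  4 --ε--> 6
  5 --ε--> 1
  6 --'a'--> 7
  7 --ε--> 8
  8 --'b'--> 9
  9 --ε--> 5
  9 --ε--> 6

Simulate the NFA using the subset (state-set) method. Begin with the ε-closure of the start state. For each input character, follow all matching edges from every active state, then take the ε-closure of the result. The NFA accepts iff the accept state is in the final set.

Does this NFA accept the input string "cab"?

initial (ε-close {0}): {0,1,2}
'c' @ 1: {3,4,6}
'a' @ 2: {7,8}
'b' @ 3: {1,5,6,9}  [accepting]
end set {1,5,6,9} — state 1 in

Answer: ACCEPT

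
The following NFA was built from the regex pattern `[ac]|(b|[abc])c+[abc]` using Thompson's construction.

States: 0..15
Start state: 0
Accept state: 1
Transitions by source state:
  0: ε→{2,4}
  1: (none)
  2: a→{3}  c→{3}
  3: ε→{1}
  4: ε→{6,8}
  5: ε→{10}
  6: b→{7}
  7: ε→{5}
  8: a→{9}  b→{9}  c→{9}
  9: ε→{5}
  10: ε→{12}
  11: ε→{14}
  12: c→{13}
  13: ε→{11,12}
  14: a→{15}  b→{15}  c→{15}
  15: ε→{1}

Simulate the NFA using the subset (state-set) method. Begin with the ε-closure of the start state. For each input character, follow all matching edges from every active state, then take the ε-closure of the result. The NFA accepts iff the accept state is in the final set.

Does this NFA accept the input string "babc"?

Answer: REJECT

Derivation:
S₀ = ε-closure({0}) = {0,2,4,6,8}
'b' @ 1: {5,7,9,10,12}
'a' @ 2: {}  — state set empty
rest 'bc' ignored (set empty)
final: {}; accept 1 not in set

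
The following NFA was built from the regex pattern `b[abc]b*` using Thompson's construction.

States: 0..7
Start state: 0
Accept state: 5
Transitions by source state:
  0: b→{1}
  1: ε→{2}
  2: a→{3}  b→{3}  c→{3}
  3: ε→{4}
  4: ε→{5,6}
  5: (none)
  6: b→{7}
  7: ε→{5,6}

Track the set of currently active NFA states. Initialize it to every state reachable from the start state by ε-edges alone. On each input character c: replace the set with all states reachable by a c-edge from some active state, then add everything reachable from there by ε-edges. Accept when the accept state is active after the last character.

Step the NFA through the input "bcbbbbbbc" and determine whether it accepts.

Answer: REJECT

Derivation:
start: ε-closure({0}) = {0}
'b' @ 1: {1,2}
'c' @ 2: {3,4,5,6}  (accept∈set)
'b' @ 3: {5,6,7}  (accept∈set)
'b' @ 4: {5,6,7}  (accept∈set)
'b' @ 5: {5,6,7}  (accept∈set)
'b' @ 6: {5,6,7}  (accept∈set)
'b' @ 7: {5,6,7}  (accept∈set)
'b' @ 8: {5,6,7}  (accept∈set)
'c' @ 9: {}  — no active states
final: {}; accept 5 not in set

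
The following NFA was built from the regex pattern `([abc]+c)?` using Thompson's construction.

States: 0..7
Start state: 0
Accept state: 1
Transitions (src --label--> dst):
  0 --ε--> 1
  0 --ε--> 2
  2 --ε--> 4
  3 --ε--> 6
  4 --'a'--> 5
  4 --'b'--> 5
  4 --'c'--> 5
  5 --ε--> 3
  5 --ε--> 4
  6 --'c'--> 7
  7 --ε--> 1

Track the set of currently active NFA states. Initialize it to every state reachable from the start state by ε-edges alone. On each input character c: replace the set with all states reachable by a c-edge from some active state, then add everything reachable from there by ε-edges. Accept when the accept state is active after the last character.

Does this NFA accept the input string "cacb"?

start: ε-closure({0}) = {0,1,2,4}
'c' @ 1: {3,4,5,6}
'a' @ 2: {3,4,5,6}
'c' @ 3: {1,3,4,5,6,7}  (accept∈set)
'b' @ 4: {3,4,5,6}
after full input: {3,4,5,6}  (accept=1 not in)

Answer: REJECT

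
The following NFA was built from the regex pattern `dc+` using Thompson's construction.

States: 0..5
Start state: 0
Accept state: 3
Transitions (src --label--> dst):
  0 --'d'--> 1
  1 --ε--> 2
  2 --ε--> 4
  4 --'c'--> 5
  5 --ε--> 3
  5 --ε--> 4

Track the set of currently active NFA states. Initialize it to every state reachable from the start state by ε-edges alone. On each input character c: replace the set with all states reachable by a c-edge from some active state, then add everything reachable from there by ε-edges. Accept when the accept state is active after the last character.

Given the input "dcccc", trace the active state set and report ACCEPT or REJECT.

S₀ = ε-closure({0}) = {0}
'd' @ 1: {1,2,4}
'c' @ 2: {3,4,5}  ✓accept
'c' @ 3: {3,4,5}  ✓accept
'c' @ 4: {3,4,5}  ✓accept
'c' @ 5: {3,4,5}  ✓accept
after full input: {3,4,5}  (accept=3 in)

Answer: ACCEPT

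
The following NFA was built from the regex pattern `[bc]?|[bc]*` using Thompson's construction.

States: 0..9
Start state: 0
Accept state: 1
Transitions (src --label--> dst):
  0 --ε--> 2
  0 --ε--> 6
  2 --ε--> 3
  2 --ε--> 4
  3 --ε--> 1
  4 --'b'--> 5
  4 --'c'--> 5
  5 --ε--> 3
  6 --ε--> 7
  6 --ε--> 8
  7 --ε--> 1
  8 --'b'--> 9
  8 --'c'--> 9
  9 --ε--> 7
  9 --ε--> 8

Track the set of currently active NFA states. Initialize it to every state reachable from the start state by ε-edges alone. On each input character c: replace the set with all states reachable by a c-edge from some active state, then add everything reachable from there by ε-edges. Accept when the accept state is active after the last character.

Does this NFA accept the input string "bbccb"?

Answer: ACCEPT

Trace:
start: ε-closure({0}) = {0,1,2,3,4,6,7,8}
'b' @ 1: {1,3,5,7,8,9}  (accept∈set)
'b' @ 2: {1,7,8,9}  (accept∈set)
'c' @ 3: {1,7,8,9}  (accept∈set)
'c' @ 4: {1,7,8,9}  (accept∈set)
'b' @ 5: {1,7,8,9}  (accept∈set)
end set {1,7,8,9} — state 1 in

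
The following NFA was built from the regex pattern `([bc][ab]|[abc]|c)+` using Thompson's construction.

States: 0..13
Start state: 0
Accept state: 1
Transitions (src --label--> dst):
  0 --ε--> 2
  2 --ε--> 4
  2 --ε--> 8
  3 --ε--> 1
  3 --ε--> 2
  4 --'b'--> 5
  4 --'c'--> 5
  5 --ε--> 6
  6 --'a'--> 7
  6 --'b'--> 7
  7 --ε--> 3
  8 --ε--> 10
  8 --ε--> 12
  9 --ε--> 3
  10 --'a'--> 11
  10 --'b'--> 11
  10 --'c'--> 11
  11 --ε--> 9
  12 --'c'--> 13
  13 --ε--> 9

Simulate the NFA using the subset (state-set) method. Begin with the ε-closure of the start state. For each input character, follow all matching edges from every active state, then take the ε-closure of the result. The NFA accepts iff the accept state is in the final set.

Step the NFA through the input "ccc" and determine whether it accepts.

Answer: ACCEPT

Derivation:
initial (ε-close {0}): {0,2,4,8,10,12}
'c' @ 1: {1,2,3,4,5,6,8,9,10,11,12,13}  [accepting]
'c' @ 2: {1,2,3,4,5,6,8,9,10,11,12,13}  [accepting]
'c' @ 3: {1,2,3,4,5,6,8,9,10,11,12,13}  [accepting]
end set {1,2,3,4,5,6,8,9,10,11,12,13} — state 1 in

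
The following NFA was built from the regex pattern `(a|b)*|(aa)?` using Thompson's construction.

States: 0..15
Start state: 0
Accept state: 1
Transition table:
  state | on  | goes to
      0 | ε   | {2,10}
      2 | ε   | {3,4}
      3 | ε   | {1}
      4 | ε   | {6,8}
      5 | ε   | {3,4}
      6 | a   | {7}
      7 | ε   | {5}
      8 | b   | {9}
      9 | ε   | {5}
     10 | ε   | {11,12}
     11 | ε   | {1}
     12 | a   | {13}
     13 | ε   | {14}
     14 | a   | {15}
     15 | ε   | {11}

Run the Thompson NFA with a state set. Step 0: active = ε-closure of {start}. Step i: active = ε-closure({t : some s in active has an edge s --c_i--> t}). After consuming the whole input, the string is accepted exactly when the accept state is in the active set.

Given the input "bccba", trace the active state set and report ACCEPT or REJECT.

start: ε-closure({0}) = {0,1,2,3,4,6,8,10,11,12}
'b' @ 1: {1,3,4,5,6,8,9}  (accept∈set)
'c' @ 2: {}  — dead — no transitions
rest 'cba' ignored (set empty)
end set {} — state 1 not in

Answer: REJECT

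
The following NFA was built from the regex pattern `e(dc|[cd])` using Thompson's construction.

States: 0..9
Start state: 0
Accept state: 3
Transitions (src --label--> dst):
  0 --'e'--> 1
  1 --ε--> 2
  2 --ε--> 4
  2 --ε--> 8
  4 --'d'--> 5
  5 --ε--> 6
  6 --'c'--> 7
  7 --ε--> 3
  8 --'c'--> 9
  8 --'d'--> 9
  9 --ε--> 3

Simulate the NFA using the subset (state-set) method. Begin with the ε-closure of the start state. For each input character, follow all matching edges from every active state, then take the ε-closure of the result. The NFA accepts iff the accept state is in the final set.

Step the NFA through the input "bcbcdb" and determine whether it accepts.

Answer: REJECT

Trace:
start: ε-closure({0}) = {0}
'b' @ 1: {}  — no active states
rest 'cbcdb' ignored (set empty)
end set {} — state 3 not in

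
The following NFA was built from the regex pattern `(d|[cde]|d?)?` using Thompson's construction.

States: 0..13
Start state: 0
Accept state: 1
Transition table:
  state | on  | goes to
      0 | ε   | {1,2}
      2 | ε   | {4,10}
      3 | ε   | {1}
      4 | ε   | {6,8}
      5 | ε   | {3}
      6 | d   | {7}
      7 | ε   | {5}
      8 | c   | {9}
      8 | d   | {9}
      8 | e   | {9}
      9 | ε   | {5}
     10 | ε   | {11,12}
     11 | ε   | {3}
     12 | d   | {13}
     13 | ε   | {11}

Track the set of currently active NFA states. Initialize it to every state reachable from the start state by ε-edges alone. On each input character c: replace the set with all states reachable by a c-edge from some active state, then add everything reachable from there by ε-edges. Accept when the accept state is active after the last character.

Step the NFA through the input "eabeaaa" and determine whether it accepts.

Answer: REJECT

Derivation:
start: ε-closure({0}) = {0,1,2,3,4,6,8,10,11,12}
'e' @ 1: {1,3,5,9}  (accept∈set)
'a' @ 2: {}  — no active states
rest 'beaaa' ignored (set empty)
final: {}; accept 1 not in set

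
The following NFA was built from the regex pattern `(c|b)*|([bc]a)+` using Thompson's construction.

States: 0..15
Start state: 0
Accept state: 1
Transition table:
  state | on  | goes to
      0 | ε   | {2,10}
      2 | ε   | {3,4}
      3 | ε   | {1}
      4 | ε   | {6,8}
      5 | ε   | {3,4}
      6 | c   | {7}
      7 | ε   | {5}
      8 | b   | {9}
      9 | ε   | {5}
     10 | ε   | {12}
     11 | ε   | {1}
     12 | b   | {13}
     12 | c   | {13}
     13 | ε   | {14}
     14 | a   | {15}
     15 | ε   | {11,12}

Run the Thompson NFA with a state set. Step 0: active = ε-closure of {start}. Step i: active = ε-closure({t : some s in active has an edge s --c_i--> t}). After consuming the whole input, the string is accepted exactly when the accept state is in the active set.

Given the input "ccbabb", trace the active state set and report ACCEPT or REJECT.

Answer: REJECT

Derivation:
S₀ = ε-closure({0}) = {0,1,2,3,4,6,8,10,12}
'c' @ 1: {1,3,4,5,6,7,8,13,14}  (accept∈set)
'c' @ 2: {1,3,4,5,6,7,8}  (accept∈set)
'b' @ 3: {1,3,4,5,6,8,9}  (accept∈set)
'a' @ 4: {}  — state set empty
rest 'bb' ignored (set empty)
final: {}; accept 1 not in set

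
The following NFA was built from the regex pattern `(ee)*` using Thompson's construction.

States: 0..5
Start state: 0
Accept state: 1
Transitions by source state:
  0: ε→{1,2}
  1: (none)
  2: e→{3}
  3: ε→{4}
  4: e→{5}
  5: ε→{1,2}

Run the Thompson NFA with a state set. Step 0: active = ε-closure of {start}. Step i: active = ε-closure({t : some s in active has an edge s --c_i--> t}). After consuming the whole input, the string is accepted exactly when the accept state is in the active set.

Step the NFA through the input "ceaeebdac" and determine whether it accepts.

Answer: REJECT

Steps:
start: ε-closure({0}) = {0,1,2}
'c' @ 1: {}  — state set empty
rest 'eaeebdac' ignored (set empty)
final: {}; accept 1 not in set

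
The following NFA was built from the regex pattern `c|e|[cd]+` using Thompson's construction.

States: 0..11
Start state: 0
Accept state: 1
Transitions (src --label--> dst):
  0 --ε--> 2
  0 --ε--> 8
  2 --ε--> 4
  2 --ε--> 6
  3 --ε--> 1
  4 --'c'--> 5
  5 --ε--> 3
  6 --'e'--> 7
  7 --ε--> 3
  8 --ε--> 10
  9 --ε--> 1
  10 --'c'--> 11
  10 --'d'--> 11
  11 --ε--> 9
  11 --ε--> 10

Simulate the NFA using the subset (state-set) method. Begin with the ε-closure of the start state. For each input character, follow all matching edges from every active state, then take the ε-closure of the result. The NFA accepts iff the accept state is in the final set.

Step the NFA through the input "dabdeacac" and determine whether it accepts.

Answer: REJECT

Steps:
initial (ε-close {0}): {0,2,4,6,8,10}
'd' @ 1: {1,9,10,11}  ✓accept
'a' @ 2: {}  — dead — no transitions
rest 'bdeacac' ignored (set empty)
end set {} — state 1 not in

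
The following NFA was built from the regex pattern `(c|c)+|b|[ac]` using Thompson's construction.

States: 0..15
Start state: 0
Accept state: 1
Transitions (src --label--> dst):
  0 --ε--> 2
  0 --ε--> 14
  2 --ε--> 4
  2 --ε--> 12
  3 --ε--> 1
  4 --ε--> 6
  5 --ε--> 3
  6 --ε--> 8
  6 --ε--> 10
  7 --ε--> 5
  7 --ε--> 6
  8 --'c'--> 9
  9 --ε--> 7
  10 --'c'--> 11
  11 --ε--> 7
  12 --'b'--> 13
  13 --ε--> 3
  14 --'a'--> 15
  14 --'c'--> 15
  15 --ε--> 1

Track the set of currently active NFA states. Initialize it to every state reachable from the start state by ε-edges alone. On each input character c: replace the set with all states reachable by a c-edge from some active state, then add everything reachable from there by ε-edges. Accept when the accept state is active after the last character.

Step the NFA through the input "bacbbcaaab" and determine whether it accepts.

S₀ = ε-closure({0}) = {0,2,4,6,8,10,12,14}
'b' @ 1: {1,3,13}  ✓accept
'a' @ 2: {}  — no active states
rest 'cbbcaaab' ignored (set empty)
end set {} — state 1 not in

Answer: REJECT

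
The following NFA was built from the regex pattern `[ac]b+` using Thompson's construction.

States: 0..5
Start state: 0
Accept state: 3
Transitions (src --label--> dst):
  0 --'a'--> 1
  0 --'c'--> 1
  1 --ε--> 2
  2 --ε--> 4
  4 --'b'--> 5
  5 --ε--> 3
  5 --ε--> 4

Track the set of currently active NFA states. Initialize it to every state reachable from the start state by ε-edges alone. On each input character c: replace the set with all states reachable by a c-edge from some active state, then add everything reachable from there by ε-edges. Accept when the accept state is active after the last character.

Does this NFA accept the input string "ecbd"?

Answer: REJECT

Steps:
initial (ε-close {0}): {0}
'e' @ 1: {}  — no active states
rest 'cbd' ignored (set empty)
after full input: {}  (accept=3 not in)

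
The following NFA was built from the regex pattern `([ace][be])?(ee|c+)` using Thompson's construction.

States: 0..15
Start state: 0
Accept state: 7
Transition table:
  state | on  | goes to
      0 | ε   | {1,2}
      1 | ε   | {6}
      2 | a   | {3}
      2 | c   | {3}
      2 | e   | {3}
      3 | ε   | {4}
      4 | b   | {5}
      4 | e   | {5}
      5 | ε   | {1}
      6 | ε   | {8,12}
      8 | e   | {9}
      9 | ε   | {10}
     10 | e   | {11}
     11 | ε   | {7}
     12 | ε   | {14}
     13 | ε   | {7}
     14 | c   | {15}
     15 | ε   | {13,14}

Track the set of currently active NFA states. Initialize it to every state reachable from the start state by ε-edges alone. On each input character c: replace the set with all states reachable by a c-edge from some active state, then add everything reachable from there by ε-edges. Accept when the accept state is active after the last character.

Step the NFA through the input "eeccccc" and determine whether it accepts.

start: ε-closure({0}) = {0,1,2,6,8,12,14}
'e' @ 1: {3,4,9,10}
'e' @ 2: {1,5,6,7,8,11,12,14}  (accept∈set)
'c' @ 3: {7,13,14,15}  (accept∈set)
'c' @ 4: {7,13,14,15}  (accept∈set)
'c' @ 5: {7,13,14,15}  (accept∈set)
'c' @ 6: {7,13,14,15}  (accept∈set)
'c' @ 7: {7,13,14,15}  (accept∈set)
after full input: {7,13,14,15}  (accept=7 in)

Answer: ACCEPT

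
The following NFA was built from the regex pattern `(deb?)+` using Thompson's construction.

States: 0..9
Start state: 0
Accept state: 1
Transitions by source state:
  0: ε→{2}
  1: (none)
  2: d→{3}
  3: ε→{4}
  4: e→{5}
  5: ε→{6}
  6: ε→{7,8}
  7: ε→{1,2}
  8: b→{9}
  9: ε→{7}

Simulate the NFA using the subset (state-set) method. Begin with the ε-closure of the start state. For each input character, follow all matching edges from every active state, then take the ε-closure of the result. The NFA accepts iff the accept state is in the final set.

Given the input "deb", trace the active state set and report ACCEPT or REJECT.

Answer: ACCEPT

Steps:
start: ε-closure({0}) = {0,2}
'd' @ 1: {3,4}
'e' @ 2: {1,2,5,6,7,8}  ✓accept
'b' @ 3: {1,2,7,9}  ✓accept
after full input: {1,2,7,9}  (accept=1 in)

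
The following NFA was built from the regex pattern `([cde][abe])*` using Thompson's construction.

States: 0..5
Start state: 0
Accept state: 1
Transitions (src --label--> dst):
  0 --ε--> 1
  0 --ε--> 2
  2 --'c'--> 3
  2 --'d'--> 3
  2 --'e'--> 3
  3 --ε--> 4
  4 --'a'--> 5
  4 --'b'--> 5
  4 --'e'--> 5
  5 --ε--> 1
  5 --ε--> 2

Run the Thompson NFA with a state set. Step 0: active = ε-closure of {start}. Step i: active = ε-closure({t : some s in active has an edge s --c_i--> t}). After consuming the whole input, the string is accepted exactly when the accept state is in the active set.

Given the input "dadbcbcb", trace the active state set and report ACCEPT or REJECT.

S₀ = ε-closure({0}) = {0,1,2}
'd' @ 1: {3,4}
'a' @ 2: {1,2,5}  (accept∈set)
'd' @ 3: {3,4}
'b' @ 4: {1,2,5}  (accept∈set)
'c' @ 5: {3,4}
'b' @ 6: {1,2,5}  (accept∈set)
'c' @ 7: {3,4}
'b' @ 8: {1,2,5}  (accept∈set)
end set {1,2,5} — state 1 in

Answer: ACCEPT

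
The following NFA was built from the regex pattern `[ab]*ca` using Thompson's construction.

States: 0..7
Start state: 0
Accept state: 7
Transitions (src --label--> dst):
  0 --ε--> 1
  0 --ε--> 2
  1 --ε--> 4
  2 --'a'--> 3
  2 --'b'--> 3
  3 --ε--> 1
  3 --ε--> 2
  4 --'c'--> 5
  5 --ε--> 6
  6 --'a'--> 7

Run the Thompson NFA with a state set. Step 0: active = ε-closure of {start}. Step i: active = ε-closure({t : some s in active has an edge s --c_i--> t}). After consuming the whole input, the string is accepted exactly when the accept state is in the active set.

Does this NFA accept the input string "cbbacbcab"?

S₀ = ε-closure({0}) = {0,1,2,4}
'c' @ 1: {5,6}
'b' @ 2: {}  — dead — no transitions
rest 'bacbcab' ignored (set empty)
end set {} — state 7 not in

Answer: REJECT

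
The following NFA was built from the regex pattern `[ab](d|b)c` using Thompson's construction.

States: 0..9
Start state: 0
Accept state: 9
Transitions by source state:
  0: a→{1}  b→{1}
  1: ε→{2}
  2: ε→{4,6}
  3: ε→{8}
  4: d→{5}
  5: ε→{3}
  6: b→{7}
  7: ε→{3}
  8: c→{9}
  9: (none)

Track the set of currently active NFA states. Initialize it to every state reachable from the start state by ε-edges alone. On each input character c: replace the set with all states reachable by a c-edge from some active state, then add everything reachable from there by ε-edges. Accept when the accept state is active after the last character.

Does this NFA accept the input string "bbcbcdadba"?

Answer: REJECT

Derivation:
start: ε-closure({0}) = {0}
'b' @ 1: {1,2,4,6}
'b' @ 2: {3,7,8}
'c' @ 3: {9}  [accepting]
'b' @ 4: {}  — state set empty
rest 'cdadba' ignored (set empty)
end set {} — state 9 not in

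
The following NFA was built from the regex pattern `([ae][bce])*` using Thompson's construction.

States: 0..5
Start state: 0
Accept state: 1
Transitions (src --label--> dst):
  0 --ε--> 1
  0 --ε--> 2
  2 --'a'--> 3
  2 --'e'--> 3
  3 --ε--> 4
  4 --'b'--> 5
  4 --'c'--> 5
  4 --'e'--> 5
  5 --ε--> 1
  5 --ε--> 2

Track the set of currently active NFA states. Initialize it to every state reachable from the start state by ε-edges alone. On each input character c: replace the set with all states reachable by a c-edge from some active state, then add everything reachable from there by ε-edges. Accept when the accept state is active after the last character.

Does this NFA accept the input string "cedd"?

Answer: REJECT

Steps:
start: ε-closure({0}) = {0,1,2}
'c' @ 1: {}  — dead — no transitions
rest 'edd' ignored (set empty)
end set {} — state 1 not in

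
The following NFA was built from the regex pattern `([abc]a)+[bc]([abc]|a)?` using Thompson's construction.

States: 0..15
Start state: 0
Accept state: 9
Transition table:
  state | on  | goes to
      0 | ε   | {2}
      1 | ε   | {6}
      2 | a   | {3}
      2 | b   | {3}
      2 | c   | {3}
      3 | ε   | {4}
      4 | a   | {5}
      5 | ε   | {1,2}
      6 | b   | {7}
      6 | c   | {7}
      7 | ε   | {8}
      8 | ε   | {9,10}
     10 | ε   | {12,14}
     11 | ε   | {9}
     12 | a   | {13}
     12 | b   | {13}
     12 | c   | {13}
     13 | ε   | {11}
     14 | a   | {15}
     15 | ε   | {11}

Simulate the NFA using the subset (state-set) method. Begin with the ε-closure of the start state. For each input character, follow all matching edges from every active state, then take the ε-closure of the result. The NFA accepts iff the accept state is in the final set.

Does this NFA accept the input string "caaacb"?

Answer: ACCEPT

Steps:
initial (ε-close {0}): {0,2}
'c' @ 1: {3,4}
'a' @ 2: {1,2,5,6}
'a' @ 3: {3,4}
'a' @ 4: {1,2,5,6}
'c' @ 5: {3,4,7,8,9,10,12,14}  ✓accept
'b' @ 6: {9,11,13}  ✓accept
final: {9,11,13}; accept 9 in set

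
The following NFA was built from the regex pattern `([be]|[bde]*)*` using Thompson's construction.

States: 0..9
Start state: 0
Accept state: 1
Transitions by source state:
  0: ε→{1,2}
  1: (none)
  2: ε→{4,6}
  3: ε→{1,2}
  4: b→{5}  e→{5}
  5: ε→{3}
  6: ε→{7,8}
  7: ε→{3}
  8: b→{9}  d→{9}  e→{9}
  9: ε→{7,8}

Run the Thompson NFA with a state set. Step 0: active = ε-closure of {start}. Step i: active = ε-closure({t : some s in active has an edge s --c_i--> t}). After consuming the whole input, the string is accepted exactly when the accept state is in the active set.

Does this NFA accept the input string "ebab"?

Answer: REJECT

Derivation:
initial (ε-close {0}): {0,1,2,3,4,6,7,8}
'e' @ 1: {1,2,3,4,5,6,7,8,9}  ✓accept
'b' @ 2: {1,2,3,4,5,6,7,8,9}  ✓accept
'a' @ 3: {}  — dead — no transitions
rest 'b' ignored (set empty)
after full input: {}  (accept=1 not in)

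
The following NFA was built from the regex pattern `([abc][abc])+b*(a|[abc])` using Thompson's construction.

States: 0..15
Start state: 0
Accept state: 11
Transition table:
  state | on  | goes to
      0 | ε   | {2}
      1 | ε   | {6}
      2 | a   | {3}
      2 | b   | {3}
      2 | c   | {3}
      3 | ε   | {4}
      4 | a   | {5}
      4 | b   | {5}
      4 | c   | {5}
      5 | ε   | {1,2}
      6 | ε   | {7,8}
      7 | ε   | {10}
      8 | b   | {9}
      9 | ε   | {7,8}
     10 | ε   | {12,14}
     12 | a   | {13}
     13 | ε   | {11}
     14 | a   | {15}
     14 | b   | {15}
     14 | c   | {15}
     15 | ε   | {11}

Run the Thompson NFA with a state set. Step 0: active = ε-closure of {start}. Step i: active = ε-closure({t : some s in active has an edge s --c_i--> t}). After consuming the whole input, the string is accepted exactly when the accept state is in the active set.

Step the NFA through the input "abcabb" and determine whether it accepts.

Answer: ACCEPT

Derivation:
initial (ε-close {0}): {0,2}
'a' @ 1: {3,4}
'b' @ 2: {1,2,5,6,7,8,10,12,14}
'c' @ 3: {3,4,11,15}  (accept∈set)
'a' @ 4: {1,2,5,6,7,8,10,12,14}
'b' @ 5: {3,4,7,8,9,10,11,12,14,15}  (accept∈set)
'b' @ 6: {1,2,5,6,7,8,9,10,11,12,14,15}  (accept∈set)
final: {1,2,5,6,7,8,9,10,11,12,14,15}; accept 11 in set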